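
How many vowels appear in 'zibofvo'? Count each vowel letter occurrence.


Scanning each character of 'zibofvo':
  Position 1: 'z' -> consonant (running count: 0)
  Position 2: 'i' -> vowel (running count: 1)
  Position 3: 'b' -> consonant (running count: 1)
  Position 4: 'o' -> vowel (running count: 2)
  Position 5: 'f' -> consonant (running count: 2)
  Position 6: 'v' -> consonant (running count: 2)
  Position 7: 'o' -> vowel (running count: 3)
Total vowels: 3

3


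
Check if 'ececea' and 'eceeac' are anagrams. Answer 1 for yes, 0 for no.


Sort characters of 'ececea': 'acceee'
Sort characters of 'eceeac': 'acceee'
Sorted forms match -> they ARE anagrams
Result: 1

1


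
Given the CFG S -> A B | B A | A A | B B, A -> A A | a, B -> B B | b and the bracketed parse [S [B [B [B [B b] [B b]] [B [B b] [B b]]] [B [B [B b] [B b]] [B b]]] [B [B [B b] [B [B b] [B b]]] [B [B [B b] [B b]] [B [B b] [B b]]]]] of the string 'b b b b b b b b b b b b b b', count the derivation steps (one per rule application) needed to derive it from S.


Every bracketed nonterminal node [X ...] in the tree is produced by exactly one rule application.
Reading the tree off as a leftmost derivation:
  Step 1: S  =>  B B   (applied S -> B B)
  Step 2: B B  =>  B B B   (applied B -> B B)
  Step 3: B B B  =>  B B B B   (applied B -> B B)
  Step 4: B B B B  =>  B B B B B   (applied B -> B B)
  Step 5: B B B B B  =>  b B B B B   (applied B -> b)
  Step 6: b B B B B  =>  b b B B B   (applied B -> b)
  Step 7: b b B B B  =>  b b B B B B   (applied B -> B B)
  Step 8: b b B B B B  =>  b b b B B B   (applied B -> b)
  Step 9: b b b B B B  =>  b b b b B B   (applied B -> b)
  Step 10: b b b b B B  =>  b b b b B B B   (applied B -> B B)
  Step 11: b b b b B B B  =>  b b b b B B B B   (applied B -> B B)
  Step 12: b b b b B B B B  =>  b b b b b B B B   (applied B -> b)
  Step 13: b b b b b B B B  =>  b b b b b b B B   (applied B -> b)
  Step 14: b b b b b b B B  =>  b b b b b b b B   (applied B -> b)
  Step 15: b b b b b b b B  =>  b b b b b b b B B   (applied B -> B B)
  Step 16: b b b b b b b B B  =>  b b b b b b b B B B   (applied B -> B B)
  Step 17: b b b b b b b B B B  =>  b b b b b b b b B B   (applied B -> b)
  Step 18: b b b b b b b b B B  =>  b b b b b b b b B B B   (applied B -> B B)
  Step 19: b b b b b b b b B B B  =>  b b b b b b b b b B B   (applied B -> b)
  Step 20: b b b b b b b b b B B  =>  b b b b b b b b b b B   (applied B -> b)
  Step 21: b b b b b b b b b b B  =>  b b b b b b b b b b B B   (applied B -> B B)
  Step 22: b b b b b b b b b b B B  =>  b b b b b b b b b b B B B   (applied B -> B B)
  Step 23: b b b b b b b b b b B B B  =>  b b b b b b b b b b b B B   (applied B -> b)
  Step 24: b b b b b b b b b b b B B  =>  b b b b b b b b b b b b B   (applied B -> b)
  Step 25: b b b b b b b b b b b b B  =>  b b b b b b b b b b b b B B   (applied B -> B B)
  Step 26: b b b b b b b b b b b b B B  =>  b b b b b b b b b b b b b B   (applied B -> b)
  Step 27: b b b b b b b b b b b b b B  =>  b b b b b b b b b b b b b b   (applied B -> b)
Final yield: b b b b b b b b b b b b b b
Total rewrite steps: 27

27


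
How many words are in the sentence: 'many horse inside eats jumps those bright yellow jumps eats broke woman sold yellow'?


Counting words by splitting on spaces:
  Word 1: 'many'
  Word 2: 'horse'
  Word 3: 'inside'
  Word 4: 'eats'
  Word 5: 'jumps'
  Word 6: 'those'
  Word 7: 'bright'
  Word 8: 'yellow'
  Word 9: 'jumps'
  Word 10: 'eats'
  Word 11: 'broke'
  Word 12: 'woman'
  Word 13: 'sold'
  Word 14: 'yellow'
Total words: 14

14


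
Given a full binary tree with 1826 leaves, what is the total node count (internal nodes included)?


Leaf nodes (terminals): 1826
Internal nodes = n - 1 = 1826 - 1 = 1825
Total = leaves + internal = 1826 + 1825 = 3651

3651


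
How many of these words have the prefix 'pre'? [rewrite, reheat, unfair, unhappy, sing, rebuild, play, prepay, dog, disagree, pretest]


Checking each word for prefix 'pre':
  'rewrite' -> no (count: 0)
  'reheat' -> no (count: 0)
  'unfair' -> no (count: 0)
  'unhappy' -> no (count: 0)
  'sing' -> no (count: 0)
  'rebuild' -> no (count: 0)
  'play' -> no (count: 0)
  'prepay' -> YES, starts with 'pre' (count: 1)
  'dog' -> no (count: 1)
  'disagree' -> no (count: 1)
  'pretest' -> YES, starts with 'pre' (count: 2)
Total with prefix 'pre': 2

2


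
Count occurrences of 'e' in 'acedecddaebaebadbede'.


Scanning 'acedecddaebaebadbede' for 'e':
  Position 2: 'e' -> MATCH (count: 1)
  Position 4: 'e' -> MATCH (count: 2)
  Position 9: 'e' -> MATCH (count: 3)
  Position 12: 'e' -> MATCH (count: 4)
  Position 17: 'e' -> MATCH (count: 5)
  Position 19: 'e' -> MATCH (count: 6)
Total occurrences of 'e': 6

6


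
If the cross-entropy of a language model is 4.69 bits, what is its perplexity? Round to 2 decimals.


Perplexity formula: PP = 2^H
H = 4.69
PP = 2^4.69
Decompose: 2^4.69 = 2^4 * 2^0.69
2^4 = 16, 2^0.69 ~ 1.6132835
PP ~ 16 * 1.6132835 = 25.8125360
Rounded to 2 decimals: 25.81

25.81


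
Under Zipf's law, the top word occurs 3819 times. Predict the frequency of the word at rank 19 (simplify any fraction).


Zipf's law: freq(rank) = f1 / rank
f1 = 3819, rank = 19
freq = 3819 / 19
= 201

201


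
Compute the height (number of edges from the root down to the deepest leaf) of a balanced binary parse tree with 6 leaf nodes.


In a balanced binary tree with n leaves the deepest leaf is ceil(log2(n)) edges below the root.
log2(6) = 2.5850
ceil(2.5850) = 3
height (edges) = 3

3


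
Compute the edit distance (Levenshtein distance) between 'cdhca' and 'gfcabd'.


Building DP table for s1='cdhca' (len 5) and s2='gfcabd' (len 6):
       g  f  c  a  b  d
    0  1  2  3  4  5  6
  c 1  1  2  2  3  4  5
  d 2  2  2  3  3  4  4
  h 3  3  3  3  4  4  5
  c 4  4  4  3  4  5  5
  a 5  5  5  4  3  4  5
Edit distance = dp[5][6] = 5

5


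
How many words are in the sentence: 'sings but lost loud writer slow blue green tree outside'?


Counting words by splitting on spaces:
  Word 1: 'sings'
  Word 2: 'but'
  Word 3: 'lost'
  Word 4: 'loud'
  Word 5: 'writer'
  Word 6: 'slow'
  Word 7: 'blue'
  Word 8: 'green'
  Word 9: 'tree'
  Word 10: 'outside'
Total words: 10

10


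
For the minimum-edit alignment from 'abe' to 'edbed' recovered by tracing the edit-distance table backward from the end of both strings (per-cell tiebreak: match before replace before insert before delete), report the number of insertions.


Edit distance = 3. Backtracking from cell (3, 5) with preference match > replace > insert > delete,
then listing the resulting alignment 'abe' -> 'edbed' left to right:
  Step 1: insert 'e' [insertion #1]
  Step 2: replace a->d
  Step 3: keep 'b'
  Step 4: keep 'e'
  Step 5: insert 'd' [insertion #2]
Total insertions: 2

2


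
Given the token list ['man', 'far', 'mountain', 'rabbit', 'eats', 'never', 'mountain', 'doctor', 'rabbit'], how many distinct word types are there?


Listing all tokens and tracking unique types:
  Token 1: 'man' -> NEW (unique so far: 1)
  Token 2: 'far' -> NEW (unique so far: 2)
  Token 3: 'mountain' -> NEW (unique so far: 3)
  Token 4: 'rabbit' -> NEW (unique so far: 4)
  Token 5: 'eats' -> NEW (unique so far: 5)
  Token 6: 'never' -> NEW (unique so far: 6)
  Token 7: 'mountain' -> duplicate (unique so far: 6)
  Token 8: 'doctor' -> NEW (unique so far: 7)
  Token 9: 'rabbit' -> duplicate (unique so far: 7)
Unique types: ('doctor', 'eats', 'far', 'man', 'mountain', 'never', 'rabbit')
Vocabulary size: 7

7


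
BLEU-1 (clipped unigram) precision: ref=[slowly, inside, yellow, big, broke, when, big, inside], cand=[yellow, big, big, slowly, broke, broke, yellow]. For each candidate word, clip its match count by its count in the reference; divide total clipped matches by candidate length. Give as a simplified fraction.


Reference word counts: {'big': 2, 'broke': 1, 'inside': 2, 'slowly': 1, 'when': 1, 'yellow': 1}
Checking each candidate word (with clipping):
  'yellow' -> in reference (ref count 1, used 1/1) -> match (matches: 1)
  'big' -> in reference (ref count 2, used 1/2) -> match (matches: 2)
  'big' -> in reference (ref count 2, used 2/2) -> match (matches: 3)
  'slowly' -> in reference (ref count 1, used 1/1) -> match (matches: 4)
  'broke' -> in reference (ref count 1, used 1/1) -> match (matches: 5)
  'broke' -> ref count 1 already used up (1/1) -> clipped, no match (matches: 5)
  'yellow' -> ref count 1 already used up (1/1) -> clipped, no match (matches: 5)
Clipped matches: 5, Candidate length: 7
Precision = 5/7

5/7


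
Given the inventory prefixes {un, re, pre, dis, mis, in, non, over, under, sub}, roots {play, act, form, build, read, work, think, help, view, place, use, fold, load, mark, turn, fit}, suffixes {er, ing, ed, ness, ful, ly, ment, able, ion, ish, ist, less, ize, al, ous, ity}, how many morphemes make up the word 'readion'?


Segmenting 'readion' against the inventory:
  'read' -> root (morpheme 1)
  'ion' -> suffix (morpheme 2)
Total morphemes: 2

2


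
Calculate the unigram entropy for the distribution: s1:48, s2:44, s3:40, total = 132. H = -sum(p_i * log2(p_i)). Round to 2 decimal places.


Computing entropy H = -sum(p_i * log2(p_i)):
  s1: p = 48/132 = 0.3636, -p*log2(p) = 0.5307
  s2: p = 44/132 = 0.3333, -p*log2(p) = 0.5283
  s3: p = 40/132 = 0.3030, -p*log2(p) = 0.5220
H = sum of terms = 1.5810
Rounded to 2 decimals: 1.58

1.58


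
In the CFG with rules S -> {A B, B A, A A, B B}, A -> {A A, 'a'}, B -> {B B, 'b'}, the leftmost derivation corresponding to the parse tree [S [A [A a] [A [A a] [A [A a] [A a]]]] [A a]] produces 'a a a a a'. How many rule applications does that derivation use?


Every bracketed nonterminal node [X ...] in the tree is produced by exactly one rule application.
Reading the tree off as a leftmost derivation:
  Step 1: S  =>  A A   (applied S -> A A)
  Step 2: A A  =>  A A A   (applied A -> A A)
  Step 3: A A A  =>  a A A   (applied A -> a)
  Step 4: a A A  =>  a A A A   (applied A -> A A)
  Step 5: a A A A  =>  a a A A   (applied A -> a)
  Step 6: a a A A  =>  a a A A A   (applied A -> A A)
  Step 7: a a A A A  =>  a a a A A   (applied A -> a)
  Step 8: a a a A A  =>  a a a a A   (applied A -> a)
  Step 9: a a a a A  =>  a a a a a   (applied A -> a)
Final yield: a a a a a
Total rewrite steps: 9

9


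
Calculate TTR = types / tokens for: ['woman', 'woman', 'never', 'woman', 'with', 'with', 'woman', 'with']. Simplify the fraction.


Tokens: 8
Unique types: ('never', 'with', 'woman') = 3
TTR = 3/8
Already in lowest terms.

3/8


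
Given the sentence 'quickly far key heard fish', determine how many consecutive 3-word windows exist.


Word trigrams from [5] words:
  Trigram 1: (quickly far key)
  Trigram 2: (far key heard)
  Trigram 3: (key heard fish)
Total word trigrams: 5 - 2 = 3

3


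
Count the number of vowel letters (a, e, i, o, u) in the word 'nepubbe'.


Scanning each character of 'nepubbe':
  Position 1: 'n' -> consonant (running count: 0)
  Position 2: 'e' -> vowel (running count: 1)
  Position 3: 'p' -> consonant (running count: 1)
  Position 4: 'u' -> vowel (running count: 2)
  Position 5: 'b' -> consonant (running count: 2)
  Position 6: 'b' -> consonant (running count: 2)
  Position 7: 'e' -> vowel (running count: 3)
Total vowels: 3

3


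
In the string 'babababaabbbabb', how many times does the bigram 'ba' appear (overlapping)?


Scanning 'babababaabbbabb' for bigram 'ba':
  Position 0: 'ba' -> MATCH
  Position 1: 'ab' -> no
  Position 2: 'ba' -> MATCH
  Position 3: 'ab' -> no
  Position 4: 'ba' -> MATCH
  Position 5: 'ab' -> no
  Position 6: 'ba' -> MATCH
  Position 7: 'aa' -> no
  Position 8: 'ab' -> no
  Position 9: 'bb' -> no
  Position 10: 'bb' -> no
  Position 11: 'ba' -> MATCH
  Position 12: 'ab' -> no
  Position 13: 'bb' -> no
Total matches: 5

5


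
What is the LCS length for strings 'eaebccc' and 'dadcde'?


DP table for LCS of 'eaebccc' and 'dadcde':
       d  a  d  c  d  e
    0  0  0  0  0  0  0
  e 0  0  0  0  0  0  1
  a 0  0  1  1  1  1  1
  e 0  0  1  1  1  1  2
  b 0  0  1  1  1  1  2
  c 0  0  1  1  2  2  2
  c 0  0  1  1  2  2  2
  c 0  0  1  1  2  2  2
LCS: 'ae'
LCS length = 2

2


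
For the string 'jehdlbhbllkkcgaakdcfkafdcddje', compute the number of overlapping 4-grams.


String 'jehdlbhbllkkcgaakdcfkafdcddje' has length L = 29.
Number of overlapping n-grams = L - n + 1
Substituting: 29 - 4 + 1 = 26

26


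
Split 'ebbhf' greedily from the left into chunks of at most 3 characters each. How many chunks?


'ebbhf' has 5 characters.
Chunking with max size 3:
  Chunk 1: 'ebb' (positions 0-2)
  Chunk 2: 'hf' (positions 3-4)
Total chunks: ceil(5 / 3) = 2

2


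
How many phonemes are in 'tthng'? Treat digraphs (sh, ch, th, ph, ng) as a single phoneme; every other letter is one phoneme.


Parsing 'tthng' greedily, digraphs first:
  't' -> consonant phoneme (phonemes so far: 1)
  'th' -> digraph (1 consonant phoneme) (phonemes so far: 2)
  'ng' -> digraph (1 consonant phoneme) (phonemes so far: 3)
Total phonemes: 3

3


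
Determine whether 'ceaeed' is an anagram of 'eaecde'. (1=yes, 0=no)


Sort characters of 'ceaeed': 'acdeee'
Sort characters of 'eaecde': 'acdeee'
Sorted forms match -> they ARE anagrams
Result: 1

1


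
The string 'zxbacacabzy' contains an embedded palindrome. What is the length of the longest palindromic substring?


Scanning 'zxbacacabzy' for palindromic substrings.
Substring at positions 2-8: 'bacacab'.
Check: reverse('bacacab') = 'bacacab' -> palindrome confirmed.
Neighbouring characters ('x' / 'z') break symmetry, so it cannot extend further.
No longer palindromic substring exists; longest length = 7

7


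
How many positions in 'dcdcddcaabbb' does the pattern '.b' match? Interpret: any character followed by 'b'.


Pattern: .b means any character followed by 'b'.
Scanning 'dcdcddcaabbb' position-by-position:
  Pos 0: window 'dc' -> no
  Pos 1: window 'cd' -> no
  Pos 2: window 'dc' -> no
  Pos 3: window 'cd' -> no
  Pos 4: window 'dd' -> no
  Pos 5: window 'dc' -> no
  Pos 6: window 'ca' -> no
  Pos 7: window 'aa' -> no
  Pos 8: window 'ab' -> MATCH
  Pos 9: window 'bb' -> MATCH
  Pos 10: window 'bb' -> MATCH
  Pos 11: window 'b' -> no
Total matches: 3

3


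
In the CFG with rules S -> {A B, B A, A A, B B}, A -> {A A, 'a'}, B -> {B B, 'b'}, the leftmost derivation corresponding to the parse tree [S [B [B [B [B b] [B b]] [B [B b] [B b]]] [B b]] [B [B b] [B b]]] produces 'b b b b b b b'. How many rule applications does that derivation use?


Every bracketed nonterminal node [X ...] in the tree is produced by exactly one rule application.
Reading the tree off as a leftmost derivation:
  Step 1: S  =>  B B   (applied S -> B B)
  Step 2: B B  =>  B B B   (applied B -> B B)
  Step 3: B B B  =>  B B B B   (applied B -> B B)
  Step 4: B B B B  =>  B B B B B   (applied B -> B B)
  Step 5: B B B B B  =>  b B B B B   (applied B -> b)
  Step 6: b B B B B  =>  b b B B B   (applied B -> b)
  Step 7: b b B B B  =>  b b B B B B   (applied B -> B B)
  Step 8: b b B B B B  =>  b b b B B B   (applied B -> b)
  Step 9: b b b B B B  =>  b b b b B B   (applied B -> b)
  Step 10: b b b b B B  =>  b b b b b B   (applied B -> b)
  Step 11: b b b b b B  =>  b b b b b B B   (applied B -> B B)
  Step 12: b b b b b B B  =>  b b b b b b B   (applied B -> b)
  Step 13: b b b b b b B  =>  b b b b b b b   (applied B -> b)
Final yield: b b b b b b b
Total rewrite steps: 13

13


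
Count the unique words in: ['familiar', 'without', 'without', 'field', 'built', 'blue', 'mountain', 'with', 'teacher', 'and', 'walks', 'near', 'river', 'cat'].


Listing all tokens and tracking unique types:
  Token 1: 'familiar' -> NEW (unique so far: 1)
  Token 2: 'without' -> NEW (unique so far: 2)
  Token 3: 'without' -> duplicate (unique so far: 2)
  Token 4: 'field' -> NEW (unique so far: 3)
  Token 5: 'built' -> NEW (unique so far: 4)
  Token 6: 'blue' -> NEW (unique so far: 5)
  Token 7: 'mountain' -> NEW (unique so far: 6)
  Token 8: 'with' -> NEW (unique so far: 7)
  Token 9: 'teacher' -> NEW (unique so far: 8)
  Token 10: 'and' -> NEW (unique so far: 9)
  Token 11: 'walks' -> NEW (unique so far: 10)
  Token 12: 'near' -> NEW (unique so far: 11)
  Token 13: 'river' -> NEW (unique so far: 12)
  Token 14: 'cat' -> NEW (unique so far: 13)
Unique types: ('and', 'blue', 'built', 'cat', 'familiar', 'field', 'mountain', 'near', 'river', 'teacher', 'walks', 'with', 'without')
Vocabulary size: 13

13


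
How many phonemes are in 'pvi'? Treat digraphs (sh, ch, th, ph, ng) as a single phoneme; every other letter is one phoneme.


Parsing 'pvi' greedily, digraphs first:
  'p' -> consonant phoneme (phonemes so far: 1)
  'v' -> consonant phoneme (phonemes so far: 2)
  'i' -> vowel phoneme (phonemes so far: 3)
Total phonemes: 3

3


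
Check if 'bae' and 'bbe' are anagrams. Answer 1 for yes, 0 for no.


Sort characters of 'bae': 'abe'
Sort characters of 'bbe': 'bbe'
Sorted forms differ -> they are NOT anagrams
Result: 0

0


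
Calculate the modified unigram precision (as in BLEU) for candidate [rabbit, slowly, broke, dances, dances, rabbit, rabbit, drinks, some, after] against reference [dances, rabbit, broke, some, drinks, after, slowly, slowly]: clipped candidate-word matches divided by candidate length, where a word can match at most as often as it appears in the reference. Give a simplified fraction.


Reference word counts: {'after': 1, 'broke': 1, 'dances': 1, 'drinks': 1, 'rabbit': 1, 'slowly': 2, 'some': 1}
Checking each candidate word (with clipping):
  'rabbit' -> in reference (ref count 1, used 1/1) -> match (matches: 1)
  'slowly' -> in reference (ref count 2, used 1/2) -> match (matches: 2)
  'broke' -> in reference (ref count 1, used 1/1) -> match (matches: 3)
  'dances' -> in reference (ref count 1, used 1/1) -> match (matches: 4)
  'dances' -> ref count 1 already used up (1/1) -> clipped, no match (matches: 4)
  'rabbit' -> ref count 1 already used up (1/1) -> clipped, no match (matches: 4)
  'rabbit' -> ref count 1 already used up (1/1) -> clipped, no match (matches: 4)
  'drinks' -> in reference (ref count 1, used 1/1) -> match (matches: 5)
  'some' -> in reference (ref count 1, used 1/1) -> match (matches: 6)
  'after' -> in reference (ref count 1, used 1/1) -> match (matches: 7)
Clipped matches: 7, Candidate length: 10
Precision = 7/10

7/10


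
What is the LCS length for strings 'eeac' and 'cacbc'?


DP table for LCS of 'eeac' and 'cacbc':
       c  a  c  b  c
    0  0  0  0  0  0
  e 0  0  0  0  0  0
  e 0  0  0  0  0  0
  a 0  0  1  1  1  1
  c 0  1  1  2  2  2
LCS: 'ac'
LCS length = 2

2


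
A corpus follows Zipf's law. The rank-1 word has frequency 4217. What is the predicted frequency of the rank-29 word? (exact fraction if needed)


Zipf's law: freq(rank) = f1 / rank
f1 = 4217, rank = 29
freq = 4217 / 29
GCD(4217, 29) = 1
Simplified: 4217/29

4217/29


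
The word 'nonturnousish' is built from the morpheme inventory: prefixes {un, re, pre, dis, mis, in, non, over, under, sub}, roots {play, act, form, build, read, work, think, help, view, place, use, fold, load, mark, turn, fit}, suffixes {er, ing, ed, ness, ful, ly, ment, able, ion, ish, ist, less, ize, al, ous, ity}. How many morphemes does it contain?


Segmenting 'nonturnousish' against the inventory:
  'non' -> prefix (morpheme 1)
  'turn' -> root (morpheme 2)
  'ous' -> suffix (morpheme 3)
  'ish' -> suffix (morpheme 4)
Total morphemes: 4

4


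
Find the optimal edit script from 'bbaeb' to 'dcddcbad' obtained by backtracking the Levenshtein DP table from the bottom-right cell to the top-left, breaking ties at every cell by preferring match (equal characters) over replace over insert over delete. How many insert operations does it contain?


Edit distance = 7. Backtracking from cell (5, 8) with preference match > replace > insert > delete,
then listing the resulting alignment 'bbaeb' -> 'dcddcbad' left to right:
  Step 1: insert 'd' [insertion #1]
  Step 2: insert 'c' [insertion #2]
  Step 3: insert 'd' [insertion #3]
  Step 4: insert 'd' [insertion #4]
  Step 5: replace b->c
  Step 6: keep 'b'
  Step 7: keep 'a'
  Step 8: delete 'e'
  Step 9: replace b->d
Total insertions: 4

4


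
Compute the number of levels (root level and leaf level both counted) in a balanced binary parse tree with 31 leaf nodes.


In a balanced binary tree with n leaves the deepest leaf is ceil(log2(n)) edges below the root,
so counting node levels inclusive of root and leaves gives ceil(log2(n)) + 1 levels.
log2(31) = 4.9542
ceil(4.9542) = 5
levels = 5 + 1 = 6

6


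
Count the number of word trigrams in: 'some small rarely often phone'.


Word trigrams from [5] words:
  Trigram 1: (some small rarely)
  Trigram 2: (small rarely often)
  Trigram 3: (rarely often phone)
Total word trigrams: 5 - 2 = 3

3


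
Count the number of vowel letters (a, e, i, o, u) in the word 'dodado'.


Scanning each character of 'dodado':
  Position 1: 'd' -> consonant (running count: 0)
  Position 2: 'o' -> vowel (running count: 1)
  Position 3: 'd' -> consonant (running count: 1)
  Position 4: 'a' -> vowel (running count: 2)
  Position 5: 'd' -> consonant (running count: 2)
  Position 6: 'o' -> vowel (running count: 3)
Total vowels: 3

3


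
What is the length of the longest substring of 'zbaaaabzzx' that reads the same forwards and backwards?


Scanning 'zbaaaabzzx' for palindromic substrings.
Substring at positions 0-7: 'zbaaaabz'.
Check: reverse('zbaaaabz') = 'zbaaaabz' -> palindrome confirmed.
Neighbouring characters ('-' / 'z') break symmetry, so it cannot extend further.
No longer palindromic substring exists; longest length = 8

8


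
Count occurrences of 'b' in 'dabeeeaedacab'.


Scanning 'dabeeeaedacab' for 'b':
  Position 2: 'b' -> MATCH (count: 1)
  Position 12: 'b' -> MATCH (count: 2)
Total occurrences of 'b': 2

2


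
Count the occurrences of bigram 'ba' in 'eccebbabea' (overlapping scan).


Scanning 'eccebbabea' for bigram 'ba':
  Position 0: 'ec' -> no
  Position 1: 'cc' -> no
  Position 2: 'ce' -> no
  Position 3: 'eb' -> no
  Position 4: 'bb' -> no
  Position 5: 'ba' -> MATCH
  Position 6: 'ab' -> no
  Position 7: 'be' -> no
  Position 8: 'ea' -> no
Total matches: 1

1


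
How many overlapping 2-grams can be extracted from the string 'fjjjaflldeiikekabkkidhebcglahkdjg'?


String 'fjjjaflldeiikekabkkidhebcglahkdjg' has length L = 33.
Number of overlapping n-grams = L - n + 1
Substituting: 33 - 2 + 1 = 32

32


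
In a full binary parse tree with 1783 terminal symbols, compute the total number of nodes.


Leaf nodes (terminals): 1783
Internal nodes = n - 1 = 1783 - 1 = 1782
Total = leaves + internal = 1783 + 1782 = 3565

3565


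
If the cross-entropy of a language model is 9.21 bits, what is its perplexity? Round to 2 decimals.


Perplexity formula: PP = 2^H
H = 9.21
PP = 2^9.21
Decompose: 2^9.21 = 2^9 * 2^0.21
2^9 = 512, 2^0.21 ~ 1.1566882
PP ~ 512 * 1.1566882 = 592.2243584
Rounded to 2 decimals: 592.22

592.22


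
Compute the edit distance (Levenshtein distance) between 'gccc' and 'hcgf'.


Building DP table for s1='gccc' (len 4) and s2='hcgf' (len 4):
       h  c  g  f
    0  1  2  3  4
  g 1  1  2  2  3
  c 2  2  1  2  3
  c 3  3  2  2  3
  c 4  4  3  3  3
Edit distance = dp[4][4] = 3

3


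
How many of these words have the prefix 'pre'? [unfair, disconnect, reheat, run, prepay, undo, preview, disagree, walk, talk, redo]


Checking each word for prefix 'pre':
  'unfair' -> no (count: 0)
  'disconnect' -> no (count: 0)
  'reheat' -> no (count: 0)
  'run' -> no (count: 0)
  'prepay' -> YES, starts with 'pre' (count: 1)
  'undo' -> no (count: 1)
  'preview' -> YES, starts with 'pre' (count: 2)
  'disagree' -> no (count: 2)
  'walk' -> no (count: 2)
  'talk' -> no (count: 2)
  'redo' -> no (count: 2)
Total with prefix 'pre': 2

2


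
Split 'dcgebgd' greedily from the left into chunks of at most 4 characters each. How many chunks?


'dcgebgd' has 7 characters.
Chunking with max size 4:
  Chunk 1: 'dcge' (positions 0-3)
  Chunk 2: 'bgd' (positions 4-6)
Total chunks: ceil(7 / 4) = 2

2


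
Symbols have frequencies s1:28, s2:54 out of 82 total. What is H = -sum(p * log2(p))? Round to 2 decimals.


Computing entropy H = -sum(p_i * log2(p_i)):
  s1: p = 28/82 = 0.3415, -p*log2(p) = 0.5293
  s2: p = 54/82 = 0.6585, -p*log2(p) = 0.3969
H = sum of terms = 0.9262
Rounded to 2 decimals: 0.93

0.93


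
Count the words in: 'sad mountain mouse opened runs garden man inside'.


Counting words by splitting on spaces:
  Word 1: 'sad'
  Word 2: 'mountain'
  Word 3: 'mouse'
  Word 4: 'opened'
  Word 5: 'runs'
  Word 6: 'garden'
  Word 7: 'man'
  Word 8: 'inside'
Total words: 8

8


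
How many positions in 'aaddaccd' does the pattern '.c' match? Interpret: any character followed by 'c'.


Pattern: .c means any character followed by 'c'.
Scanning 'aaddaccd' position-by-position:
  Pos 0: window 'aa' -> no
  Pos 1: window 'ad' -> no
  Pos 2: window 'dd' -> no
  Pos 3: window 'da' -> no
  Pos 4: window 'ac' -> MATCH
  Pos 5: window 'cc' -> MATCH
  Pos 6: window 'cd' -> no
  Pos 7: window 'd' -> no
Total matches: 2

2


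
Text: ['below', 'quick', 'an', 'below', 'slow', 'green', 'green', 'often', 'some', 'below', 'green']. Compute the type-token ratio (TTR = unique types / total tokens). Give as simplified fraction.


Tokens: 11
Unique types: ('an', 'below', 'green', 'often', 'quick', 'slow', 'some') = 7
TTR = 7/11
Already in lowest terms.

7/11


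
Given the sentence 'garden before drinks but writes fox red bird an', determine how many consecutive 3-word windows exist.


Word trigrams from [9] words:
  Trigram 1: (garden before drinks)
  Trigram 2: (before drinks but)
  Trigram 3: (drinks but writes)
  Trigram 4: (but writes fox)
  Trigram 5: (writes fox red)
  Trigram 6: (fox red bird)
  Trigram 7: (red bird an)
Total word trigrams: 9 - 2 = 7

7


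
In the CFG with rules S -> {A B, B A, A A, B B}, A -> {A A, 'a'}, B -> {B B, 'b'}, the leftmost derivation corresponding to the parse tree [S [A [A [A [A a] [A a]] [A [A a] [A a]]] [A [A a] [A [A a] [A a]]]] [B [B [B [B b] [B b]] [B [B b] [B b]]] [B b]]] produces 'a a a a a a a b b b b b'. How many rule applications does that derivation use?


Every bracketed nonterminal node [X ...] in the tree is produced by exactly one rule application.
Reading the tree off as a leftmost derivation:
  Step 1: S  =>  A B   (applied S -> A B)
  Step 2: A B  =>  A A B   (applied A -> A A)
  Step 3: A A B  =>  A A A B   (applied A -> A A)
  Step 4: A A A B  =>  A A A A B   (applied A -> A A)
  Step 5: A A A A B  =>  a A A A B   (applied A -> a)
  Step 6: a A A A B  =>  a a A A B   (applied A -> a)
  Step 7: a a A A B  =>  a a A A A B   (applied A -> A A)
  Step 8: a a A A A B  =>  a a a A A B   (applied A -> a)
  Step 9: a a a A A B  =>  a a a a A B   (applied A -> a)
  Step 10: a a a a A B  =>  a a a a A A B   (applied A -> A A)
  Step 11: a a a a A A B  =>  a a a a a A B   (applied A -> a)
  Step 12: a a a a a A B  =>  a a a a a A A B   (applied A -> A A)
  Step 13: a a a a a A A B  =>  a a a a a a A B   (applied A -> a)
  Step 14: a a a a a a A B  =>  a a a a a a a B   (applied A -> a)
  Step 15: a a a a a a a B  =>  a a a a a a a B B   (applied B -> B B)
  Step 16: a a a a a a a B B  =>  a a a a a a a B B B   (applied B -> B B)
  Step 17: a a a a a a a B B B  =>  a a a a a a a B B B B   (applied B -> B B)
  Step 18: a a a a a a a B B B B  =>  a a a a a a a b B B B   (applied B -> b)
  Step 19: a a a a a a a b B B B  =>  a a a a a a a b b B B   (applied B -> b)
  Step 20: a a a a a a a b b B B  =>  a a a a a a a b b B B B   (applied B -> B B)
  Step 21: a a a a a a a b b B B B  =>  a a a a a a a b b b B B   (applied B -> b)
  Step 22: a a a a a a a b b b B B  =>  a a a a a a a b b b b B   (applied B -> b)
  Step 23: a a a a a a a b b b b B  =>  a a a a a a a b b b b b   (applied B -> b)
Final yield: a a a a a a a b b b b b
Total rewrite steps: 23

23


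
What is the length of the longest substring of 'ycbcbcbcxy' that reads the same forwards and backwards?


Scanning 'ycbcbcbcxy' for palindromic substrings.
Substring at positions 1-7: 'cbcbcbc'.
Check: reverse('cbcbcbc') = 'cbcbcbc' -> palindrome confirmed.
Neighbouring characters ('y' / 'x') break symmetry, so it cannot extend further.
No longer palindromic substring exists; longest length = 7

7


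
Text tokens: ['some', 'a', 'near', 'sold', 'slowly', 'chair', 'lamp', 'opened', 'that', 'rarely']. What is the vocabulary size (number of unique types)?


Listing all tokens and tracking unique types:
  Token 1: 'some' -> NEW (unique so far: 1)
  Token 2: 'a' -> NEW (unique so far: 2)
  Token 3: 'near' -> NEW (unique so far: 3)
  Token 4: 'sold' -> NEW (unique so far: 4)
  Token 5: 'slowly' -> NEW (unique so far: 5)
  Token 6: 'chair' -> NEW (unique so far: 6)
  Token 7: 'lamp' -> NEW (unique so far: 7)
  Token 8: 'opened' -> NEW (unique so far: 8)
  Token 9: 'that' -> NEW (unique so far: 9)
  Token 10: 'rarely' -> NEW (unique so far: 10)
Unique types: ('a', 'chair', 'lamp', 'near', 'opened', 'rarely', 'slowly', 'sold', 'some', 'that')
Vocabulary size: 10

10


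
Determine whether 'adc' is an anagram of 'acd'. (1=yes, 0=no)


Sort characters of 'adc': 'acd'
Sort characters of 'acd': 'acd'
Sorted forms match -> they ARE anagrams
Result: 1

1


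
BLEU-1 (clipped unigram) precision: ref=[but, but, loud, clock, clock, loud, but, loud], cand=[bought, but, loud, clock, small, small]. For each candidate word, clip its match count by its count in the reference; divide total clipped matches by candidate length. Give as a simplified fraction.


Reference word counts: {'but': 3, 'clock': 2, 'loud': 3}
Checking each candidate word (with clipping):
  'bought' -> not in reference -> no match (matches: 0)
  'but' -> in reference (ref count 3, used 1/3) -> match (matches: 1)
  'loud' -> in reference (ref count 3, used 1/3) -> match (matches: 2)
  'clock' -> in reference (ref count 2, used 1/2) -> match (matches: 3)
  'small' -> not in reference -> no match (matches: 3)
  'small' -> not in reference -> no match (matches: 3)
Clipped matches: 3, Candidate length: 6
Precision = 3/6 = 1/2

1/2


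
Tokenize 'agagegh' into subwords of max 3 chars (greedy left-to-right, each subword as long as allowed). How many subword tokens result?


'agagegh' has 7 characters.
Chunking with max size 3:
  Chunk 1: 'aga' (positions 0-2)
  Chunk 2: 'geg' (positions 3-5)
  Chunk 3: 'h' (positions 6-6)
Total chunks: ceil(7 / 3) = 3

3


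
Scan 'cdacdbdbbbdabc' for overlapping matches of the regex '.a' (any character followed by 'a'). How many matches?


Pattern: .a means any character followed by 'a'.
Scanning 'cdacdbdbbbdabc' position-by-position:
  Pos 0: window 'cd' -> no
  Pos 1: window 'da' -> MATCH
  Pos 2: window 'ac' -> no
  Pos 3: window 'cd' -> no
  Pos 4: window 'db' -> no
  Pos 5: window 'bd' -> no
  Pos 6: window 'db' -> no
  Pos 7: window 'bb' -> no
  Pos 8: window 'bb' -> no
  Pos 9: window 'bd' -> no
  Pos 10: window 'da' -> MATCH
  Pos 11: window 'ab' -> no
  Pos 12: window 'bc' -> no
  Pos 13: window 'c' -> no
Total matches: 2

2


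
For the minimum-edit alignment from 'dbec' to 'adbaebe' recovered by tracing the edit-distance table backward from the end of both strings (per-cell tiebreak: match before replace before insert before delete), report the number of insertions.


Edit distance = 4. Backtracking from cell (4, 7) with preference match > replace > insert > delete,
then listing the resulting alignment 'dbec' -> 'adbaebe' left to right:
  Step 1: insert 'a' [insertion #1]
  Step 2: keep 'd'
  Step 3: keep 'b'
  Step 4: insert 'a' [insertion #2]
  Step 5: keep 'e'
  Step 6: insert 'b' [insertion #3]
  Step 7: replace c->e
Total insertions: 3

3


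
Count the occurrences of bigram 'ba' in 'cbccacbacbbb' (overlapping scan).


Scanning 'cbccacbacbbb' for bigram 'ba':
  Position 0: 'cb' -> no
  Position 1: 'bc' -> no
  Position 2: 'cc' -> no
  Position 3: 'ca' -> no
  Position 4: 'ac' -> no
  Position 5: 'cb' -> no
  Position 6: 'ba' -> MATCH
  Position 7: 'ac' -> no
  Position 8: 'cb' -> no
  Position 9: 'bb' -> no
  Position 10: 'bb' -> no
Total matches: 1

1


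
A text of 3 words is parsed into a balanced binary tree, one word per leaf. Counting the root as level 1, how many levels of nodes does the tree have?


In a balanced binary tree with n leaves the deepest leaf is ceil(log2(n)) edges below the root,
so counting node levels inclusive of root and leaves gives ceil(log2(n)) + 1 levels.
log2(3) = 1.5850
ceil(1.5850) = 2
levels = 2 + 1 = 3

3


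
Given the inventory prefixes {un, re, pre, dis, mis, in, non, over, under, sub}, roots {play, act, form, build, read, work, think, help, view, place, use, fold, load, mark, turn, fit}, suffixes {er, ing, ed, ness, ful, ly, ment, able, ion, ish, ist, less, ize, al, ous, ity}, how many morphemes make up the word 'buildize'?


Segmenting 'buildize' against the inventory:
  'build' -> root (morpheme 1)
  'ize' -> suffix (morpheme 2)
Total morphemes: 2

2


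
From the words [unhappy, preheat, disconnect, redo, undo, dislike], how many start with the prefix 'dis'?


Checking each word for prefix 'dis':
  'unhappy' -> no (count: 0)
  'preheat' -> no (count: 0)
  'disconnect' -> YES, starts with 'dis' (count: 1)
  'redo' -> no (count: 1)
  'undo' -> no (count: 1)
  'dislike' -> YES, starts with 'dis' (count: 2)
Total with prefix 'dis': 2

2


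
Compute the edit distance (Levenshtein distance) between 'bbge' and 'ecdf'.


Building DP table for s1='bbge' (len 4) and s2='ecdf' (len 4):
       e  c  d  f
    0  1  2  3  4
  b 1  1  2  3  4
  b 2  2  2  3  4
  g 3  3  3  3  4
  e 4  3  4  4  4
Edit distance = dp[4][4] = 4

4


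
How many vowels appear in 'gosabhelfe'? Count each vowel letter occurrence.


Scanning each character of 'gosabhelfe':
  Position 1: 'g' -> consonant (running count: 0)
  Position 2: 'o' -> vowel (running count: 1)
  Position 3: 's' -> consonant (running count: 1)
  Position 4: 'a' -> vowel (running count: 2)
  Position 5: 'b' -> consonant (running count: 2)
  Position 6: 'h' -> consonant (running count: 2)
  Position 7: 'e' -> vowel (running count: 3)
  Position 8: 'l' -> consonant (running count: 3)
  Position 9: 'f' -> consonant (running count: 3)
  Position 10: 'e' -> vowel (running count: 4)
Total vowels: 4

4


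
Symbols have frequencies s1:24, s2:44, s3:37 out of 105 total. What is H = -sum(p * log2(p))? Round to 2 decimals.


Computing entropy H = -sum(p_i * log2(p_i)):
  s1: p = 24/105 = 0.2286, -p*log2(p) = 0.4867
  s2: p = 44/105 = 0.4190, -p*log2(p) = 0.5258
  s3: p = 37/105 = 0.3524, -p*log2(p) = 0.5303
H = sum of terms = 1.5428
Rounded to 2 decimals: 1.54

1.54


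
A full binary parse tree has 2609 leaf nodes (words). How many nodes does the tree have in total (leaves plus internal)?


Leaf nodes (terminals): 2609
Internal nodes = n - 1 = 2609 - 1 = 2608
Total = leaves + internal = 2609 + 2608 = 5217

5217


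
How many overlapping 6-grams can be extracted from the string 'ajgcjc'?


String 'ajgcjc' has length L = 6.
Number of overlapping n-grams = L - n + 1
Substituting: 6 - 6 + 1 = 1

1


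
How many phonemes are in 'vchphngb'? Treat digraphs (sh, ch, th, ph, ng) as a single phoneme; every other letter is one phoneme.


Parsing 'vchphngb' greedily, digraphs first:
  'v' -> consonant phoneme (phonemes so far: 1)
  'ch' -> digraph (1 consonant phoneme) (phonemes so far: 2)
  'ph' -> digraph (1 consonant phoneme) (phonemes so far: 3)
  'ng' -> digraph (1 consonant phoneme) (phonemes so far: 4)
  'b' -> consonant phoneme (phonemes so far: 5)
Total phonemes: 5

5


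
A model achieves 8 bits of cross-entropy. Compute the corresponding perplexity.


Perplexity formula: PP = 2^H
H = 8
PP = 2^8
Steps: 2^1 = 2, 2^2 = 4, 2^3 = 8, 2^4 = 16, 2^5 = 32, 2^6 = 64, 2^7 = 128, 2^8 = 256
PP = 256

256


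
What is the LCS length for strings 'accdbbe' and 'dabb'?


DP table for LCS of 'accdbbe' and 'dabb':
       d  a  b  b
    0  0  0  0  0
  a 0  0  1  1  1
  c 0  0  1  1  1
  c 0  0  1  1  1
  d 0  1  1  1  1
  b 0  1  1  2  2
  b 0  1  1  2  3
  e 0  1  1  2  3
LCS: 'abb'
LCS length = 3

3


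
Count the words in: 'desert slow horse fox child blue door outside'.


Counting words by splitting on spaces:
  Word 1: 'desert'
  Word 2: 'slow'
  Word 3: 'horse'
  Word 4: 'fox'
  Word 5: 'child'
  Word 6: 'blue'
  Word 7: 'door'
  Word 8: 'outside'
Total words: 8

8


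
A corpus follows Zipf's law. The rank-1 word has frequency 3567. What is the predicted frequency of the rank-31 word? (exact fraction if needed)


Zipf's law: freq(rank) = f1 / rank
f1 = 3567, rank = 31
freq = 3567 / 31
GCD(3567, 31) = 1
Simplified: 3567/31

3567/31


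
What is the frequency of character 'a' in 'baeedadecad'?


Scanning 'baeedadecad' for 'a':
  Position 1: 'a' -> MATCH (count: 1)
  Position 5: 'a' -> MATCH (count: 2)
  Position 9: 'a' -> MATCH (count: 3)
Total occurrences of 'a': 3

3


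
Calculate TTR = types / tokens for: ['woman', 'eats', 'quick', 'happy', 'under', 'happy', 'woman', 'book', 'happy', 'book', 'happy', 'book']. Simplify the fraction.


Tokens: 12
Unique types: ('book', 'eats', 'happy', 'quick', 'under', 'woman') = 6
TTR = 6/12
Simplify: divide both by 6 -> 1/2
TTR = 1/2

1/2


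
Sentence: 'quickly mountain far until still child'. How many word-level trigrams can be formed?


Word trigrams from [6] words:
  Trigram 1: (quickly mountain far)
  Trigram 2: (mountain far until)
  Trigram 3: (far until still)
  Trigram 4: (until still child)
Total word trigrams: 6 - 2 = 4

4


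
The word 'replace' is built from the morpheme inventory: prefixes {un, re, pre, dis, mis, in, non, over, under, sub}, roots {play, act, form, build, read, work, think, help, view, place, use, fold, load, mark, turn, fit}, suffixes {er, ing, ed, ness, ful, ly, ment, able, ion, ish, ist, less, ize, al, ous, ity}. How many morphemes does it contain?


Segmenting 'replace' against the inventory:
  're' -> prefix (morpheme 1)
  'place' -> root (morpheme 2)
Total morphemes: 2

2


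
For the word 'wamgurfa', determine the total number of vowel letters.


Scanning each character of 'wamgurfa':
  Position 1: 'w' -> consonant (running count: 0)
  Position 2: 'a' -> vowel (running count: 1)
  Position 3: 'm' -> consonant (running count: 1)
  Position 4: 'g' -> consonant (running count: 1)
  Position 5: 'u' -> vowel (running count: 2)
  Position 6: 'r' -> consonant (running count: 2)
  Position 7: 'f' -> consonant (running count: 2)
  Position 8: 'a' -> vowel (running count: 3)
Total vowels: 3

3


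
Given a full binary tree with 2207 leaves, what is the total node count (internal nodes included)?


Leaf nodes (terminals): 2207
Internal nodes = n - 1 = 2207 - 1 = 2206
Total = leaves + internal = 2207 + 2206 = 4413

4413


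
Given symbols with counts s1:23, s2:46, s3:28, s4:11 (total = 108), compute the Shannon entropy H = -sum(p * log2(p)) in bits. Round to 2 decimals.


Computing entropy H = -sum(p_i * log2(p_i)):
  s1: p = 23/108 = 0.2130, -p*log2(p) = 0.4752
  s2: p = 46/108 = 0.4259, -p*log2(p) = 0.5245
  s3: p = 28/108 = 0.2593, -p*log2(p) = 0.5049
  s4: p = 11/108 = 0.1019, -p*log2(p) = 0.3356
H = sum of terms = 1.8402
Rounded to 2 decimals: 1.84

1.84


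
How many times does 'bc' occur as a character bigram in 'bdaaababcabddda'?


Scanning 'bdaaababcabddda' for bigram 'bc':
  Position 0: 'bd' -> no
  Position 1: 'da' -> no
  Position 2: 'aa' -> no
  Position 3: 'aa' -> no
  Position 4: 'ab' -> no
  Position 5: 'ba' -> no
  Position 6: 'ab' -> no
  Position 7: 'bc' -> MATCH
  Position 8: 'ca' -> no
  Position 9: 'ab' -> no
  Position 10: 'bd' -> no
  Position 11: 'dd' -> no
  Position 12: 'dd' -> no
  Position 13: 'da' -> no
Total matches: 1

1


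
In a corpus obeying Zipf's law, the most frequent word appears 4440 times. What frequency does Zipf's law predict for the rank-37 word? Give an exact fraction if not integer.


Zipf's law: freq(rank) = f1 / rank
f1 = 4440, rank = 37
freq = 4440 / 37
= 120

120
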